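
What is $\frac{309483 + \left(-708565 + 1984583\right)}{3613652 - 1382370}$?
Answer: $\frac{1585501}{2231282} \approx 0.71058$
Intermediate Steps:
$\frac{309483 + \left(-708565 + 1984583\right)}{3613652 - 1382370} = \frac{309483 + 1276018}{2231282} = 1585501 \cdot \frac{1}{2231282} = \frac{1585501}{2231282}$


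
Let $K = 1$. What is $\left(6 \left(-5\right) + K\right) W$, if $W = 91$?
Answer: $-2639$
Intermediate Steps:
$\left(6 \left(-5\right) + K\right) W = \left(6 \left(-5\right) + 1\right) 91 = \left(-30 + 1\right) 91 = \left(-29\right) 91 = -2639$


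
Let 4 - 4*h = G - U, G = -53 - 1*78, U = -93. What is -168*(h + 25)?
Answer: -5964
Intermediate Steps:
G = -131 (G = -53 - 78 = -131)
h = 21/2 (h = 1 - (-131 - 1*(-93))/4 = 1 - (-131 + 93)/4 = 1 - 1/4*(-38) = 1 + 19/2 = 21/2 ≈ 10.500)
-168*(h + 25) = -168*(21/2 + 25) = -168*71/2 = -5964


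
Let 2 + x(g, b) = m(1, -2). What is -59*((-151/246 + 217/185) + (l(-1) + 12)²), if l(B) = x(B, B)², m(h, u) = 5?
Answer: -1185626063/45510 ≈ -26052.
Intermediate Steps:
x(g, b) = 3 (x(g, b) = -2 + 5 = 3)
l(B) = 9 (l(B) = 3² = 9)
-59*((-151/246 + 217/185) + (l(-1) + 12)²) = -59*((-151/246 + 217/185) + (9 + 12)²) = -59*((-151*1/246 + 217*(1/185)) + 21²) = -59*((-151/246 + 217/185) + 441) = -59*(25447/45510 + 441) = -59*20095357/45510 = -1185626063/45510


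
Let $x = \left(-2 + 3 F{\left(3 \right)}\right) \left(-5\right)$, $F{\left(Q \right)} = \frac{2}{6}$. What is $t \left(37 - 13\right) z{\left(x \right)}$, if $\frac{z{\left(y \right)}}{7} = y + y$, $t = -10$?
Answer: $-16800$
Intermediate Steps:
$F{\left(Q \right)} = \frac{1}{3}$ ($F{\left(Q \right)} = 2 \cdot \frac{1}{6} = \frac{1}{3}$)
$x = 5$ ($x = \left(-2 + 3 \cdot \frac{1}{3}\right) \left(-5\right) = \left(-2 + 1\right) \left(-5\right) = \left(-1\right) \left(-5\right) = 5$)
$z{\left(y \right)} = 14 y$ ($z{\left(y \right)} = 7 \left(y + y\right) = 7 \cdot 2 y = 14 y$)
$t \left(37 - 13\right) z{\left(x \right)} = - 10 \left(37 - 13\right) 14 \cdot 5 = \left(-10\right) 24 \cdot 70 = \left(-240\right) 70 = -16800$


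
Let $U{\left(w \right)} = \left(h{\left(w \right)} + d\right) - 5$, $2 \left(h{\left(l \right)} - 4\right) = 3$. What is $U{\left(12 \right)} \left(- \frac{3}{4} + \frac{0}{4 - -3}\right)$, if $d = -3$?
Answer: $\frac{15}{8} \approx 1.875$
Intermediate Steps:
$h{\left(l \right)} = \frac{11}{2}$ ($h{\left(l \right)} = 4 + \frac{1}{2} \cdot 3 = 4 + \frac{3}{2} = \frac{11}{2}$)
$U{\left(w \right)} = - \frac{5}{2}$ ($U{\left(w \right)} = \left(\frac{11}{2} - 3\right) - 5 = \frac{5}{2} - 5 = - \frac{5}{2}$)
$U{\left(12 \right)} \left(- \frac{3}{4} + \frac{0}{4 - -3}\right) = - \frac{5 \left(- \frac{3}{4} + \frac{0}{4 - -3}\right)}{2} = - \frac{5 \left(\left(-3\right) \frac{1}{4} + \frac{0}{4 + 3}\right)}{2} = - \frac{5 \left(- \frac{3}{4} + \frac{0}{7}\right)}{2} = - \frac{5 \left(- \frac{3}{4} + 0 \cdot \frac{1}{7}\right)}{2} = - \frac{5 \left(- \frac{3}{4} + 0\right)}{2} = \left(- \frac{5}{2}\right) \left(- \frac{3}{4}\right) = \frac{15}{8}$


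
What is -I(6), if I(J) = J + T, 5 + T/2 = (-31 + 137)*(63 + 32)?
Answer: -20136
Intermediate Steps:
T = 20130 (T = -10 + 2*((-31 + 137)*(63 + 32)) = -10 + 2*(106*95) = -10 + 2*10070 = -10 + 20140 = 20130)
I(J) = 20130 + J (I(J) = J + 20130 = 20130 + J)
-I(6) = -(20130 + 6) = -1*20136 = -20136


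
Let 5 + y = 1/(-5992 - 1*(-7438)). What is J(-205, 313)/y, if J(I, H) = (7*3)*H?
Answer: -9504558/7229 ≈ -1314.8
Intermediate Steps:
J(I, H) = 21*H
y = -7229/1446 (y = -5 + 1/(-5992 - 1*(-7438)) = -5 + 1/(-5992 + 7438) = -5 + 1/1446 = -7229/1446 ≈ -4.9993)
J(-205, 313)/y = (21*313)/(-7229/1446) = 6573*(-1446/7229) = -9504558/7229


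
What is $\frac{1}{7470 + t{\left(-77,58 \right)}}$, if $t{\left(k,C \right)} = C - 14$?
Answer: $\frac{1}{7514} \approx 0.00013308$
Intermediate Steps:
$t{\left(k,C \right)} = -14 + C$
$\frac{1}{7470 + t{\left(-77,58 \right)}} = \frac{1}{7470 + \left(-14 + 58\right)} = \frac{1}{7470 + 44} = \frac{1}{7514}$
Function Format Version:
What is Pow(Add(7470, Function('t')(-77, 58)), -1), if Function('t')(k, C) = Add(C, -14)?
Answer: Rational(1, 7514) ≈ 0.00013308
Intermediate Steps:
Function('t')(k, C) = Add(-14, C)
Pow(Add(7470, Function('t')(-77, 58)), -1) = Pow(Add(7470, Add(-14, 58)), -1) = Pow(Add(7470, 44), -1) = Pow(7514, -1) = Rational(1, 7514)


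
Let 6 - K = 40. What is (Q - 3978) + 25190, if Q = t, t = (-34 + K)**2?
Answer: 25836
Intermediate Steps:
K = -34 (K = 6 - 1*40 = 6 - 40 = -34)
t = 4624 (t = (-34 - 34)**2 = (-68)**2 = 4624)
Q = 4624
(Q - 3978) + 25190 = (4624 - 3978) + 25190 = 646 + 25190 = 25836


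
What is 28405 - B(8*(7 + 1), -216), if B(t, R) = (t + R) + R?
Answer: 28773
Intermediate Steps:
B(t, R) = t + 2*R (B(t, R) = (R + t) + R = t + 2*R)
28405 - B(8*(7 + 1), -216) = 28405 - (8*(7 + 1) + 2*(-216)) = 28405 - (8*8 - 432) = 28405 - (64 - 432) = 28405 - 1*(-368) = 28405 + 368 = 28773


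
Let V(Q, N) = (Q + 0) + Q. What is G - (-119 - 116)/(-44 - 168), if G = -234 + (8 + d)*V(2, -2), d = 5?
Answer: -38819/212 ≈ -183.11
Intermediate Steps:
V(Q, N) = 2*Q (V(Q, N) = Q + Q = 2*Q)
G = -182 (G = -234 + (8 + 5)*(2*2) = -234 + 13*4 = -234 + 52 = -182)
G - (-119 - 116)/(-44 - 168) = -182 - (-119 - 116)/(-44 - 168) = -182 - (-235)/(-212) = -182 - (-235)*(-1)/212 = -182 - 1*235/212 = -182 - 235/212 = -38819/212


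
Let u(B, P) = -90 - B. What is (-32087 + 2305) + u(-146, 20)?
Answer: -29726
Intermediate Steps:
(-32087 + 2305) + u(-146, 20) = (-32087 + 2305) + (-90 - 1*(-146)) = -29782 + (-90 + 146) = -29782 + 56 = -29726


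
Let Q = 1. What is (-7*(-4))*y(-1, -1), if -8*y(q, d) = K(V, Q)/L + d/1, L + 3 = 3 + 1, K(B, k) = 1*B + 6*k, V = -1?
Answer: -14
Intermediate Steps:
K(B, k) = B + 6*k
L = 1 (L = -3 + (3 + 1) = -3 + 4 = 1)
y(q, d) = -5/8 - d/8 (y(q, d) = -((-1 + 6*1)/1 + d/1)/8 = -((-1 + 6)*1 + d*1)/8 = -(5*1 + d)/8 = -(5 + d)/8 = -5/8 - d/8)
(-7*(-4))*y(-1, -1) = (-7*(-4))*(-5/8 - ⅛*(-1)) = 28*(-5/8 + ⅛) = 28*(-½) = -14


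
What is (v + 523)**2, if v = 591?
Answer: 1240996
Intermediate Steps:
(v + 523)**2 = (591 + 523)**2 = 1114**2 = 1240996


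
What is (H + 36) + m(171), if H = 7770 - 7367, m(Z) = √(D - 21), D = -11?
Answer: 439 + 4*I*√2 ≈ 439.0 + 5.6569*I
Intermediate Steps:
m(Z) = 4*I*√2 (m(Z) = √(-11 - 21) = √(-32) = 4*I*√2)
H = 403
(H + 36) + m(171) = (403 + 36) + 4*I*√2 = 439 + 4*I*√2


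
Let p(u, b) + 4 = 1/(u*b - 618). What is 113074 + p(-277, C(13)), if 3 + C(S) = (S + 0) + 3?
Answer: 477042329/4219 ≈ 1.1307e+5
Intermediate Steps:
C(S) = S (C(S) = -3 + ((S + 0) + 3) = -3 + (S + 3) = -3 + (3 + S) = S)
p(u, b) = -4 + 1/(-618 + b*u) (p(u, b) = -4 + 1/(u*b - 618) = -4 + 1/(b*u - 618) = -4 + 1/(-618 + b*u))
113074 + p(-277, C(13)) = 113074 + (2473 - 4*13*(-277))/(-618 + 13*(-277)) = 113074 + (2473 + 14404)/(-618 - 3601) = 113074 + 16877/(-4219) = 113074 - 1/4219*16877 = 113074 - 16877/4219 = 477042329/4219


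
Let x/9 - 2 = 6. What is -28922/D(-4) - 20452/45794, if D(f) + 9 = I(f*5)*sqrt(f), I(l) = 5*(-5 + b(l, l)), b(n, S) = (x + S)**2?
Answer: -7443273767600/16679552764357 + 780604780*I/728460181 ≈ -0.44625 + 1.0716*I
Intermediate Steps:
x = 72 (x = 18 + 9*6 = 18 + 54 = 72)
b(n, S) = (72 + S)**2
I(l) = -25 + 5*(72 + l)**2 (I(l) = 5*(-5 + (72 + l)**2) = -25 + 5*(72 + l)**2)
D(f) = -9 + sqrt(f)*(-25 + 5*(72 + 5*f)**2) (D(f) = -9 + (-25 + 5*(72 + f*5)**2)*sqrt(f) = -9 + (-25 + 5*(72 + 5*f)**2)*sqrt(f) = -9 + sqrt(f)*(-25 + 5*(72 + 5*f)**2))
-28922/D(-4) - 20452/45794 = -28922/(-9 + 5*sqrt(-4)*(-5 + (72 + 5*(-4))**2)) - 20452/45794 = -28922/(-9 + 5*(2*I)*(-5 + (72 - 20)**2)) - 20452*1/45794 = -28922/(-9 + 5*(2*I)*(-5 + 52**2)) - 10226/22897 = -28922/(-9 + 5*(2*I)*(-5 + 2704)) - 10226/22897 = -28922/(-9 + 5*(2*I)*2699) - 10226/22897 = -28922*(-9 - 26990*I)/728460181 - 10226/22897 = -10226/22897 - 28922*(-9 - 26990*I)/728460181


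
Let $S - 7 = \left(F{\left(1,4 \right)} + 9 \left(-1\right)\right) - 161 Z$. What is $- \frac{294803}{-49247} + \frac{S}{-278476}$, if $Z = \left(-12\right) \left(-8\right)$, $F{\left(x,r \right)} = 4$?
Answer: $\frac{3766210153}{623368526} \approx 6.0417$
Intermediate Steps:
$Z = 96$
$S = -15454$ ($S = 7 + \left(\left(4 + 9 \left(-1\right)\right) - 15456\right) = 7 + \left(\left(4 - 9\right) - 15456\right) = 7 - 15461 = -15454$)
$- \frac{294803}{-49247} + \frac{S}{-278476} = - \frac{294803}{-49247} - \frac{15454}{-278476} = \left(-294803\right) \left(- \frac{1}{49247}\right) - - \frac{7727}{139238} = \frac{294803}{49247} + \frac{7727}{139238} = \frac{3766210153}{623368526}$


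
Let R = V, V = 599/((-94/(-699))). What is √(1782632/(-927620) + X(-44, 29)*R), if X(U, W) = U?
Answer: 2*I*√5820885126420437815/10899535 ≈ 442.71*I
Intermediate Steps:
V = 418701/94 (V = 599/((-94*(-1/699))) = 599/(94/699) = 599*(699/94) = 418701/94 ≈ 4454.3)
R = 418701/94 ≈ 4454.3
√(1782632/(-927620) + X(-44, 29)*R) = √(1782632/(-927620) - 44*418701/94) = √(1782632*(-1/927620) - 9211422/47) = √(-445658/231905 - 9211422/47) = √(-2136195764836/10899535) = 2*I*√5820885126420437815/10899535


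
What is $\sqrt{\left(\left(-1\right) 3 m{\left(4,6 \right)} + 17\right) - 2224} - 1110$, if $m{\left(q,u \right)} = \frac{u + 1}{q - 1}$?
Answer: $-1110 + 3 i \sqrt{246} \approx -1110.0 + 47.053 i$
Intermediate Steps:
$m{\left(q,u \right)} = \frac{1 + u}{-1 + q}$
$\sqrt{\left(\left(-1\right) 3 m{\left(4,6 \right)} + 17\right) - 2224} - 1110 = \sqrt{\left(\left(-1\right) 3 \frac{1 + 6}{-1 + 4} + 17\right) - 2224} - 1110 = \sqrt{\left(- 3 \cdot \frac{1}{3} \cdot 7 + 17\right) - 2224} - 1110 = \sqrt{\left(\left(-3\right) \frac{7}{3} + 17\right) - 2224} - 1110 = \sqrt{\left(-7 + 17\right) - 2224} - 1110 = \sqrt{10 - 2224} - 1110 = \sqrt{-2214} - 1110 = 3 i \sqrt{246} - 1110 = -1110 + 3 i \sqrt{246}$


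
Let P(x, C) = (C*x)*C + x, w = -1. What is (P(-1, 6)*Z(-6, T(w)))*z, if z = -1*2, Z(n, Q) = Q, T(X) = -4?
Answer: -296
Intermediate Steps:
P(x, C) = x + x*C² (P(x, C) = x*C² + x = x + x*C²)
z = -2
(P(-1, 6)*Z(-6, T(w)))*z = (-(1 + 6²)*(-4))*(-2) = (-(1 + 36)*(-4))*(-2) = (-1*37*(-4))*(-2) = -37*(-4)*(-2) = 148*(-2) = -296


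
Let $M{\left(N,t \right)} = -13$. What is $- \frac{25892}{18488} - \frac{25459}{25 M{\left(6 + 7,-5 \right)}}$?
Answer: $\frac{115567773}{1502150} \approx 76.935$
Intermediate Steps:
$- \frac{25892}{18488} - \frac{25459}{25 M{\left(6 + 7,-5 \right)}} = - \frac{25892}{18488} - \frac{25459}{25 \left(-13\right)} = \left(-25892\right) \frac{1}{18488} - \frac{25459}{-325} = - \frac{6473}{4622} - - \frac{25459}{325} = - \frac{6473}{4622} + \frac{25459}{325} = \frac{115567773}{1502150}$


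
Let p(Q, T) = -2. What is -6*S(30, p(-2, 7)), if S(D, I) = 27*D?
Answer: -4860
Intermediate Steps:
-6*S(30, p(-2, 7)) = -162*30 = -6*810 = -4860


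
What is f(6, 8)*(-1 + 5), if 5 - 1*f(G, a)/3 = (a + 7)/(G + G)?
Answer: 45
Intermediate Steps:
f(G, a) = 15 - 3*(7 + a)/(2*G) (f(G, a) = 15 - 3*(a + 7)/(G + G) = 15 - 3*(7 + a)/(2*G))
f(6, 8)*(-1 + 5) = ((3/2)*(-7 - 1*8 + 10*6)/6)*(-1 + 5) = ((3/2)*(⅙)*(-7 - 8 + 60))*4 = ((3/2)*(⅙)*45)*4 = (45/4)*4 = 45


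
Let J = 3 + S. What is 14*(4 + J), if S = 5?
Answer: 168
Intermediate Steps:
J = 8 (J = 3 + 5 = 8)
14*(4 + J) = 14*(4 + 8) = 14*12 = 168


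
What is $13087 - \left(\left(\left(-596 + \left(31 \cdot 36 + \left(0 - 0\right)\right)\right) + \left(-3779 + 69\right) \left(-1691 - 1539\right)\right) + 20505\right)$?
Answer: $-11991238$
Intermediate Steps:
$13087 - \left(\left(\left(-596 + \left(31 \cdot 36 + \left(0 - 0\right)\right)\right) + \left(-3779 + 69\right) \left(-1691 - 1539\right)\right) + 20505\right) = 13087 - \left(\left(\left(-596 + \left(1116 + \left(0 + 0\right)\right)\right) - -11983300\right) + 20505\right) = 13087 - \left(\left(\left(-596 + \left(1116 + 0\right)\right) + 11983300\right) + 20505\right) = 13087 - \left(\left(\left(-596 + 1116\right) + 11983300\right) + 20505\right) = 13087 - \left(\left(520 + 11983300\right) + 20505\right) = 13087 - \left(11983820 + 20505\right) = 13087 - 12004325 = -11991238$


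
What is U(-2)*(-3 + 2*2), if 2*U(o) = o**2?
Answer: 2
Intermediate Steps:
U(o) = o**2/2
U(-2)*(-3 + 2*2) = ((1/2)*(-2)**2)*(-3 + 2*2) = ((1/2)*4)*(-3 + 4) = 2*1 = 2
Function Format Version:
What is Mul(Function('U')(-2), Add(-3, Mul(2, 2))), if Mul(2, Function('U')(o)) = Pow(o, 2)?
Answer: 2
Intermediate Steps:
Function('U')(o) = Mul(Rational(1, 2), Pow(o, 2))
Mul(Function('U')(-2), Add(-3, Mul(2, 2))) = Mul(Mul(Rational(1, 2), Pow(-2, 2)), Add(-3, Mul(2, 2))) = Mul(Mul(Rational(1, 2), 4), Add(-3, 4)) = Mul(2, 1) = 2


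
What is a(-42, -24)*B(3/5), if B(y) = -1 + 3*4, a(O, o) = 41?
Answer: 451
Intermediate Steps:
B(y) = 11 (B(y) = -1 + 12 = 11)
a(-42, -24)*B(3/5) = 41*11 = 451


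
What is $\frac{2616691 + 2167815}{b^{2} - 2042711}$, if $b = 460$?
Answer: $- \frac{4784506}{1831111} \approx -2.6129$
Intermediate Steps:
$\frac{2616691 + 2167815}{b^{2} - 2042711} = \frac{2616691 + 2167815}{460^{2} - 2042711} = \frac{4784506}{211600 - 2042711} = \frac{4784506}{-1831111} = 4784506 \left(- \frac{1}{1831111}\right) = - \frac{4784506}{1831111}$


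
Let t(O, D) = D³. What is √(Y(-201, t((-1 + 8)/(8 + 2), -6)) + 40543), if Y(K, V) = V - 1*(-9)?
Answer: 4*√2521 ≈ 200.84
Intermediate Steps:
Y(K, V) = 9 + V (Y(K, V) = V + 9 = 9 + V)
√(Y(-201, t((-1 + 8)/(8 + 2), -6)) + 40543) = √((9 + (-6)³) + 40543) = √((9 - 216) + 40543) = √(-207 + 40543) = √40336 = 4*√2521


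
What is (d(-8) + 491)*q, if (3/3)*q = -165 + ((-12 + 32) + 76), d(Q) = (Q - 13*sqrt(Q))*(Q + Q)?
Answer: -42711 - 28704*I*sqrt(2) ≈ -42711.0 - 40594.0*I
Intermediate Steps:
d(Q) = 2*Q*(Q - 13*sqrt(Q)) (d(Q) = (Q - 13*sqrt(Q))*(2*Q) = 2*Q*(Q - 13*sqrt(Q)))
q = -69 (q = -165 + ((-12 + 32) + 76) = -165 + (20 + 76) = -165 + 96 = -69)
(d(-8) + 491)*q = ((-(-416)*I*sqrt(2) + 2*(-8)**2) + 491)*(-69) = ((-(-416)*I*sqrt(2) + 2*64) + 491)*(-69) = ((416*I*sqrt(2) + 128) + 491)*(-69) = ((128 + 416*I*sqrt(2)) + 491)*(-69) = (619 + 416*I*sqrt(2))*(-69) = -42711 - 28704*I*sqrt(2)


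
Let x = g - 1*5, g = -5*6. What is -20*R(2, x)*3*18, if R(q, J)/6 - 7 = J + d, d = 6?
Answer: 142560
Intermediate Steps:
g = -30
x = -35 (x = -30 - 1*5 = -30 - 5 = -35)
R(q, J) = 78 + 6*J (R(q, J) = 42 + 6*(J + 6) = 42 + 6*(6 + J) = 42 + (36 + 6*J) = 78 + 6*J)
-20*R(2, x)*3*18 = -20*(78 + 6*(-35))*3*18 = -20*(78 - 210)*3*18 = -(-2640)*3*18 = -20*(-396)*18 = 7920*18 = 142560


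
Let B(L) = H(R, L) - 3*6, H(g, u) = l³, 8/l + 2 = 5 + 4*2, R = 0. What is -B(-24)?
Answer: 23446/1331 ≈ 17.615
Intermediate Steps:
l = 8/11 (l = 8/(-2 + (5 + 4*2)) = 8/(-2 + (5 + 8)) = 8/(-2 + 13) = 8/11 ≈ 0.72727)
H(g, u) = 512/1331 (H(g, u) = (8/11)³ = 512/1331)
B(L) = -23446/1331 (B(L) = 512/1331 - 3*6 = 512/1331 - 18 = -23446/1331)
-B(-24) = -1*(-23446/1331) = 23446/1331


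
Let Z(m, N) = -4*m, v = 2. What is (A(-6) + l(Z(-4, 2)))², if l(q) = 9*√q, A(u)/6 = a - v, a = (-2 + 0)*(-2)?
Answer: 2304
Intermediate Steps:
a = 4 (a = -2*(-2) = 4)
A(u) = 12 (A(u) = 6*(4 - 1*2) = 6*(4 - 2) = 6*2 = 12)
(A(-6) + l(Z(-4, 2)))² = (12 + 9*√(-4*(-4)))² = (12 + 9*√16)² = (12 + 9*4)² = (12 + 36)² = 48² = 2304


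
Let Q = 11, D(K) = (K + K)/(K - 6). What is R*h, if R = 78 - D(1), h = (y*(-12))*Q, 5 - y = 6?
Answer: 51744/5 ≈ 10349.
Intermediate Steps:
D(K) = 2*K/(-6 + K) (D(K) = (2*K)/(-6 + K) = 2*K/(-6 + K))
y = -1 (y = 5 - 1*6 = 5 - 6 = -1)
h = 132 (h = -1*(-12)*11 = 12*11 = 132)
R = 392/5 (R = 78 - 2/(-6 + 1) = 78 - 2/(-5) = 78 - 2*(-1)/5 = 78 - 1*(-⅖) = 78 + ⅖ = 392/5 ≈ 78.400)
R*h = (392/5)*132 = 51744/5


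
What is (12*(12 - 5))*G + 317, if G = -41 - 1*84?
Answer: -10183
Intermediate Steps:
G = -125 (G = -41 - 84 = -125)
(12*(12 - 5))*G + 317 = (12*(12 - 5))*(-125) + 317 = (12*7)*(-125) + 317 = 84*(-125) + 317 = -10500 + 317 = -10183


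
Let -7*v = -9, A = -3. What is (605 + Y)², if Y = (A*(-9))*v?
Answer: 20052484/49 ≈ 4.0923e+5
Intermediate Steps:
v = 9/7 (v = -⅐*(-9) = 9/7 ≈ 1.2857)
Y = 243/7 (Y = -3*(-9)*(9/7) = 27*(9/7) = 243/7 ≈ 34.714)
(605 + Y)² = (605 + 243/7)² = (4478/7)² = 20052484/49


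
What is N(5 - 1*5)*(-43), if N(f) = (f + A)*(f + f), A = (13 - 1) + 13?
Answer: 0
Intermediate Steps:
A = 25 (A = 12 + 13 = 25)
N(f) = 2*f*(25 + f) (N(f) = (f + 25)*(f + f) = (25 + f)*(2*f) = 2*f*(25 + f))
N(5 - 1*5)*(-43) = (2*(5 - 1*5)*(25 + (5 - 1*5)))*(-43) = (2*(5 - 5)*(25 + (5 - 5)))*(-43) = (2*0*(25 + 0))*(-43) = (2*0*25)*(-43) = 0*(-43) = 0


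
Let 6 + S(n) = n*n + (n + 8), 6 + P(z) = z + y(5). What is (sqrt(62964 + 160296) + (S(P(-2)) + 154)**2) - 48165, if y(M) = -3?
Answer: 22591 + 122*sqrt(15) ≈ 23064.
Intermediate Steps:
P(z) = -9 + z (P(z) = -6 + (z - 3) = -6 + (-3 + z) = -9 + z)
S(n) = 2 + n + n**2 (S(n) = -6 + (n*n + (n + 8)) = -6 + (n**2 + (8 + n)) = -6 + (8 + n + n**2) = 2 + n + n**2)
(sqrt(62964 + 160296) + (S(P(-2)) + 154)**2) - 48165 = (sqrt(62964 + 160296) + ((2 + (-9 - 2) + (-9 - 2)**2) + 154)**2) - 48165 = (sqrt(223260) + ((2 - 11 + (-11)**2) + 154)**2) - 48165 = (122*sqrt(15) + ((2 - 11 + 121) + 154)**2) - 48165 = (122*sqrt(15) + (112 + 154)**2) - 48165 = (122*sqrt(15) + 266**2) - 48165 = (122*sqrt(15) + 70756) - 48165 = (70756 + 122*sqrt(15)) - 48165 = 22591 + 122*sqrt(15)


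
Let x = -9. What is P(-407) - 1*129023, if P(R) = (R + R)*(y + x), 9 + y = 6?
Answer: -119255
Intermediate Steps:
y = -3 (y = -9 + 6 = -3)
P(R) = -24*R (P(R) = (R + R)*(-3 - 9) = (2*R)*(-12) = -24*R)
P(-407) - 1*129023 = -24*(-407) - 1*129023 = 9768 - 129023 = -119255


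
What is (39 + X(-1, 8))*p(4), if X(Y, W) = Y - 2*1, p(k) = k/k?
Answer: 36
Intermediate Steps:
p(k) = 1
X(Y, W) = -2 + Y (X(Y, W) = Y - 2 = -2 + Y)
(39 + X(-1, 8))*p(4) = (39 + (-2 - 1))*1 = (39 - 3)*1 = 36*1 = 36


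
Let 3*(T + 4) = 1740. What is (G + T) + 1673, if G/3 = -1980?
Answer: -3691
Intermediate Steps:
G = -5940 (G = 3*(-1980) = -5940)
T = 576 (T = -4 + (⅓)*1740 = -4 + 580 = 576)
(G + T) + 1673 = (-5940 + 576) + 1673 = -5364 + 1673 = -3691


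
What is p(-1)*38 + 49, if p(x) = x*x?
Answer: 87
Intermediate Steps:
p(x) = x²
p(-1)*38 + 49 = (-1)²*38 + 49 = 1*38 + 49 = 38 + 49 = 87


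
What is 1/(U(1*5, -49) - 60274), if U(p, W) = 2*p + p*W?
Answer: -1/60509 ≈ -1.6526e-5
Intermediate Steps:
U(p, W) = 2*p + W*p
1/(U(1*5, -49) - 60274) = 1/((1*5)*(2 - 49) - 60274) = 1/(5*(-47) - 60274) = 1/(-235 - 60274) = 1/(-60509) = -1/60509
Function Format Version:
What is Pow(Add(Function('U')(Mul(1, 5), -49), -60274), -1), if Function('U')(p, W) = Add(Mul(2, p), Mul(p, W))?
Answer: Rational(-1, 60509) ≈ -1.6526e-5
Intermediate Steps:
Function('U')(p, W) = Add(Mul(2, p), Mul(W, p))
Pow(Add(Function('U')(Mul(1, 5), -49), -60274), -1) = Pow(Add(Mul(Mul(1, 5), Add(2, -49)), -60274), -1) = Pow(Add(Mul(5, -47), -60274), -1) = Pow(Add(-235, -60274), -1) = Pow(-60509, -1) = Rational(-1, 60509)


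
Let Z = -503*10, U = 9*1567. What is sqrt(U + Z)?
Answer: sqrt(9073) ≈ 95.252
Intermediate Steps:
U = 14103
Z = -5030
sqrt(U + Z) = sqrt(14103 - 5030) = sqrt(9073)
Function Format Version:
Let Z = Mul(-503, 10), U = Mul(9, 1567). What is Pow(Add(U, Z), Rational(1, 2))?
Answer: Pow(9073, Rational(1, 2)) ≈ 95.252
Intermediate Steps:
U = 14103
Z = -5030
Pow(Add(U, Z), Rational(1, 2)) = Pow(Add(14103, -5030), Rational(1, 2)) = Pow(9073, Rational(1, 2))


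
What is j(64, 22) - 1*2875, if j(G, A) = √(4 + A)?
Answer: -2875 + √26 ≈ -2869.9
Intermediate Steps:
j(64, 22) - 1*2875 = √(4 + 22) - 1*2875 = √26 - 2875 = -2875 + √26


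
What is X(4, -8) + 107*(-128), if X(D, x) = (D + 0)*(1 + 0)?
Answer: -13692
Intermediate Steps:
X(D, x) = D (X(D, x) = D*1 = D)
X(4, -8) + 107*(-128) = 4 + 107*(-128) = 4 - 13696 = -13692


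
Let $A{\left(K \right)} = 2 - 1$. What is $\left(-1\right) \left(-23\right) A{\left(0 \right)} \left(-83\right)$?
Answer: $-1909$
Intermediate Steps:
$A{\left(K \right)} = 1$ ($A{\left(K \right)} = 2 - 1 = 1$)
$\left(-1\right) \left(-23\right) A{\left(0 \right)} \left(-83\right) = \left(-1\right) \left(-23\right) 1 \left(-83\right) = 23 \cdot 1 \left(-83\right) = 23 \left(-83\right) = -1909$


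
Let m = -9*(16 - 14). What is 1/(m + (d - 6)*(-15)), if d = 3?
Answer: 1/27 ≈ 0.037037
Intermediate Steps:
m = -18 (m = -9*2 = -18)
1/(m + (d - 6)*(-15)) = 1/(-18 + (3 - 6)*(-15)) = 1/(-18 - 3*(-15)) = 1/(-18 + 45) = 1/27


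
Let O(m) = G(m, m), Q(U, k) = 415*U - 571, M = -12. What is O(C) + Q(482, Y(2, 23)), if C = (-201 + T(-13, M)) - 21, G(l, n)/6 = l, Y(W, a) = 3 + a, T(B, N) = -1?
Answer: 198121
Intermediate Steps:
Q(U, k) = -571 + 415*U
G(l, n) = 6*l
C = -223 (C = (-201 - 1) - 21 = -202 - 21 = -223)
O(m) = 6*m
O(C) + Q(482, Y(2, 23)) = 6*(-223) + (-571 + 415*482) = -1338 + (-571 + 200030) = -1338 + 199459 = 198121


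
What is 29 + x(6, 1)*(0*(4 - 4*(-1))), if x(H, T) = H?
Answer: 29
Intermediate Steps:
29 + x(6, 1)*(0*(4 - 4*(-1))) = 29 + 6*(0*(4 - 4*(-1))) = 29 + 6*(0*(4 + 4)) = 29 + 6*(0*8) = 29 + 6*0 = 29 + 0 = 29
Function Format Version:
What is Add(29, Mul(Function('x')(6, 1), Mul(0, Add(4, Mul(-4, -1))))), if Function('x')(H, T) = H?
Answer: 29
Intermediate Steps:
Add(29, Mul(Function('x')(6, 1), Mul(0, Add(4, Mul(-4, -1))))) = Add(29, Mul(6, Mul(0, Add(4, Mul(-4, -1))))) = Add(29, Mul(6, Mul(0, Add(4, 4)))) = Add(29, Mul(6, Mul(0, 8))) = Add(29, Mul(6, 0)) = Add(29, 0) = 29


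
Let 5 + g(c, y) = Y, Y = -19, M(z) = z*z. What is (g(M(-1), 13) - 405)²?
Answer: 184041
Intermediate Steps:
M(z) = z²
g(c, y) = -24 (g(c, y) = -5 - 19 = -24)
(g(M(-1), 13) - 405)² = (-24 - 405)² = (-429)² = 184041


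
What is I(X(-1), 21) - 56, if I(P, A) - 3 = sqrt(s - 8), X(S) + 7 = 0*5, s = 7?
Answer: -53 + I ≈ -53.0 + 1.0*I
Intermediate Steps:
X(S) = -7 (X(S) = -7 + 0*5 = -7 + 0 = -7)
I(P, A) = 3 + I (I(P, A) = 3 + sqrt(7 - 8) = 3 + sqrt(-1) = 3 + I)
I(X(-1), 21) - 56 = (3 + I) - 56 = -53 + I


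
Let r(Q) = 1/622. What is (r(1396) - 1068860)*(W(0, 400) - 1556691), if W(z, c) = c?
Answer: 1034670375761429/622 ≈ 1.6635e+12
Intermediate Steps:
r(Q) = 1/622
(r(1396) - 1068860)*(W(0, 400) - 1556691) = (1/622 - 1068860)*(400 - 1556691) = -664830919/622*(-1556291) = 1034670375761429/622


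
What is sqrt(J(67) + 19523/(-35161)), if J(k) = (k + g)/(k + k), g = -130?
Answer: 5*I*sqrt(18581774774)/673082 ≈ 1.0126*I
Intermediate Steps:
J(k) = (-130 + k)/(2*k) (J(k) = (k - 130)/(k + k) = (-130 + k)/((2*k)) = (-130 + k)*(1/(2*k)) = (-130 + k)/(2*k))
sqrt(J(67) + 19523/(-35161)) = sqrt((1/2)*(-130 + 67)/67 + 19523/(-35161)) = sqrt((1/2)*(1/67)*(-63) + 19523*(-1/35161)) = sqrt(-63/134 - 2789/5023) = sqrt(-690175/673082) = 5*I*sqrt(18581774774)/673082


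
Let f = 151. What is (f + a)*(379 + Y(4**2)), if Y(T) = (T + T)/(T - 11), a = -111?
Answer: 15416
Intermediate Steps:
Y(T) = 2*T/(-11 + T) (Y(T) = (2*T)/(-11 + T) = 2*T/(-11 + T))
(f + a)*(379 + Y(4**2)) = (151 - 111)*(379 + 2*4**2/(-11 + 4**2)) = 40*(379 + 2*16/(-11 + 16)) = 40*(379 + 2*16/5) = 40*(379 + 2*16*(1/5)) = 40*(379 + 32/5) = 40*(1927/5) = 15416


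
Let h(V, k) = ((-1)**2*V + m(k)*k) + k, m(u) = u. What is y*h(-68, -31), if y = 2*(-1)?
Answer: -1724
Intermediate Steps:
h(V, k) = V + k + k**2 (h(V, k) = ((-1)**2*V + k*k) + k = (1*V + k**2) + k = (V + k**2) + k = V + k + k**2)
y = -2
y*h(-68, -31) = -2*(-68 - 31 + (-31)**2) = -2*(-68 - 31 + 961) = -2*862 = -1724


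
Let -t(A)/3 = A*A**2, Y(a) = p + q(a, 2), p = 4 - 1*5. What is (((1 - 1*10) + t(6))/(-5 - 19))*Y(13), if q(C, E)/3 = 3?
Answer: 219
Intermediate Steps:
q(C, E) = 9 (q(C, E) = 3*3 = 9)
p = -1 (p = 4 - 5 = -1)
Y(a) = 8 (Y(a) = -1 + 9 = 8)
t(A) = -3*A**3 (t(A) = -3*A*A**2 = -3*A**3)
(((1 - 1*10) + t(6))/(-5 - 19))*Y(13) = (((1 - 1*10) - 3*6**3)/(-5 - 19))*8 = (((1 - 10) - 3*216)/(-24))*8 = ((-9 - 648)*(-1/24))*8 = -657*(-1/24)*8 = (219/8)*8 = 219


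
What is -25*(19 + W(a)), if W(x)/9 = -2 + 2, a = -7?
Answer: -475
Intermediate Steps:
W(x) = 0 (W(x) = 9*(-2 + 2) = 9*0 = 0)
-25*(19 + W(a)) = -25*(19 + 0) = -25*19 = -475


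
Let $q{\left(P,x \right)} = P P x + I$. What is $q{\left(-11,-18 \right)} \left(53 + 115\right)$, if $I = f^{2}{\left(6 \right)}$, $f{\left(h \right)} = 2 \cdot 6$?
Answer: $-341712$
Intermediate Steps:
$f{\left(h \right)} = 12$
$I = 144$ ($I = 12^{2} = 144$)
$q{\left(P,x \right)} = 144 + x P^{2}$ ($q{\left(P,x \right)} = P P x + 144 = P^{2} x + 144 = x P^{2} + 144 = 144 + x P^{2}$)
$q{\left(-11,-18 \right)} \left(53 + 115\right) = \left(144 - 18 \left(-11\right)^{2}\right) \left(53 + 115\right) = \left(144 - 2178\right) 168 = \left(-2034\right) 168 = -341712$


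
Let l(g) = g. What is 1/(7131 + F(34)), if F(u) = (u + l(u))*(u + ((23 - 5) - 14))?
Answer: 1/9715 ≈ 0.00010293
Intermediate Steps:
F(u) = 2*u*(4 + u) (F(u) = (u + u)*(u + ((23 - 5) - 14)) = (2*u)*(u + (18 - 14)) = (2*u)*(u + 4) = (2*u)*(4 + u) = 2*u*(4 + u))
1/(7131 + F(34)) = 1/(7131 + 2*34*(4 + 34)) = 1/(7131 + 2*34*38) = 1/(7131 + 2584) = 1/9715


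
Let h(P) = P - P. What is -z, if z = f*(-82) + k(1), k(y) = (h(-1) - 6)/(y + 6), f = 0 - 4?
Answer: -2290/7 ≈ -327.14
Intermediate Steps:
h(P) = 0
f = -4
k(y) = -6/(6 + y) (k(y) = (0 - 6)/(y + 6) = -6/(6 + y))
z = 2290/7 (z = -4*(-82) - 6/(6 + 1) = 328 - 6/7 = 2290/7 ≈ 327.14)
-z = -1*2290/7 = -2290/7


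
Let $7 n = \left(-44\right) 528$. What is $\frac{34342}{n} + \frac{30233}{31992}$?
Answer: $- \frac{4411813}{469216} \approx -9.4025$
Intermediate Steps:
$n = - \frac{23232}{7}$ ($n = \frac{\left(-44\right) 528}{7} = \frac{1}{7} \left(-23232\right) = - \frac{23232}{7} \approx -3318.9$)
$\frac{34342}{n} + \frac{30233}{31992} = \frac{34342}{- \frac{23232}{7}} + \frac{30233}{31992} = 34342 \left(- \frac{7}{23232}\right) + 30233 \cdot \frac{1}{31992} = - \frac{10927}{1056} + \frac{30233}{31992} = - \frac{4411813}{469216}$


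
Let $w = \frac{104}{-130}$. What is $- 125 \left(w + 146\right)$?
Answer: $-18150$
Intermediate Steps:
$w = - \frac{4}{5}$ ($w = 104 \left(- \frac{1}{130}\right) = - \frac{4}{5} \approx -0.8$)
$- 125 \left(w + 146\right) = - 125 \left(- \frac{4}{5} + 146\right) = \left(-125\right) \frac{726}{5} = -18150$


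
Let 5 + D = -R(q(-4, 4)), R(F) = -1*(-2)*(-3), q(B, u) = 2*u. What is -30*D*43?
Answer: -1290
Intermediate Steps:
R(F) = -6 (R(F) = 2*(-3) = -6)
D = 1 (D = -5 - 1*(-6) = -5 + 6 = 1)
-30*D*43 = -30*1*43 = -30*43 = -1290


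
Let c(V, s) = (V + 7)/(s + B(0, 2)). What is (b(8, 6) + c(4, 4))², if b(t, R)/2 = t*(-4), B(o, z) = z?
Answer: 139129/36 ≈ 3864.7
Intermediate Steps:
b(t, R) = -8*t (b(t, R) = 2*(t*(-4)) = 2*(-4*t) = -8*t)
c(V, s) = (7 + V)/(2 + s) (c(V, s) = (V + 7)/(s + 2) = (7 + V)/(2 + s))
(b(8, 6) + c(4, 4))² = (-8*8 + (7 + 4)/(2 + 4))² = (-64 + 11/6)² = (-373/6)² = 139129/36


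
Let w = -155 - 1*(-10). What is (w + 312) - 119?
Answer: 48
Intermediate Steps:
w = -145 (w = -155 + 10 = -145)
(w + 312) - 119 = (-145 + 312) - 119 = 167 - 119 = 48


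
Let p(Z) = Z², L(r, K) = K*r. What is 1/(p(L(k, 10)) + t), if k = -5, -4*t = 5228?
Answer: 1/1193 ≈ 0.00083822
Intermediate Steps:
t = -1307 (t = -¼*5228 = -1307)
1/(p(L(k, 10)) + t) = 1/((10*(-5))² - 1307) = 1/((-50)² - 1307) = 1/(2500 - 1307) = 1/1193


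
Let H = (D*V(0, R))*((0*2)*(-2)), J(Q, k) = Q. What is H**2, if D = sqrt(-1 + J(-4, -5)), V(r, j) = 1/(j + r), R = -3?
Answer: 0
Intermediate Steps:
D = I*sqrt(5) (D = sqrt(-1 - 4) = sqrt(-5) = I*sqrt(5) ≈ 2.2361*I)
H = 0 (H = ((I*sqrt(5))/(-3 + 0))*((0*2)*(-2)) = ((I*sqrt(5))/(-3))*(0*(-2)) = ((I*sqrt(5))*(-1/3))*0 = -I*sqrt(5)/3*0 = 0)
H**2 = 0**2 = 0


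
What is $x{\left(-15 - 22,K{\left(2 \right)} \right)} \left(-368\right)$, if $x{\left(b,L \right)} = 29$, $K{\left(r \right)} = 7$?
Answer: $-10672$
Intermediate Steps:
$x{\left(-15 - 22,K{\left(2 \right)} \right)} \left(-368\right) = 29 \left(-368\right) = -10672$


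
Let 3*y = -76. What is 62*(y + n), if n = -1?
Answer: -4898/3 ≈ -1632.7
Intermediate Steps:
y = -76/3 (y = (⅓)*(-76) = -76/3 ≈ -25.333)
62*(y + n) = 62*(-76/3 - 1) = 62*(-79/3) = -4898/3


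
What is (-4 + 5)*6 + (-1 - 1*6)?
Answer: -1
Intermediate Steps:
(-4 + 5)*6 + (-1 - 1*6) = 1*6 + (-1 - 6) = 6 - 7 = -1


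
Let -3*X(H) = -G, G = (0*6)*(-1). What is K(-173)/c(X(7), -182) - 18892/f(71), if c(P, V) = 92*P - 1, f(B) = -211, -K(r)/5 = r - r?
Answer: 18892/211 ≈ 89.536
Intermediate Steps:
K(r) = 0 (K(r) = -5*(r - r) = -5*0 = 0)
G = 0 (G = 0*(-1) = 0)
X(H) = 0 (X(H) = -(-1)*0/3 = -⅓*0 = 0)
c(P, V) = -1 + 92*P
K(-173)/c(X(7), -182) - 18892/f(71) = 0/(-1 + 92*0) - 18892/(-211) = 0/(-1 + 0) - 18892*(-1/211) = 0/(-1) + 18892/211 = 0*(-1) + 18892/211 = 0 + 18892/211 = 18892/211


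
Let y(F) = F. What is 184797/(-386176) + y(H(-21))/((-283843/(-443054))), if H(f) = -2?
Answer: -56378139697/15659050624 ≈ -3.6004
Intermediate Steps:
184797/(-386176) + y(H(-21))/((-283843/(-443054))) = 184797/(-386176) - 2/((-283843/(-443054))) = 184797*(-1/386176) - 2/((-283843*(-1/443054))) = -184797/386176 - 2/283843/443054 = -184797/386176 - 2*443054/283843 = -184797/386176 - 886108/283843 = -56378139697/15659050624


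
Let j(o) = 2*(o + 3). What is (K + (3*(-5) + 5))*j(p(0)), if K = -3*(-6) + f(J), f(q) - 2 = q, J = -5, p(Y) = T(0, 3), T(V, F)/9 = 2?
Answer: 210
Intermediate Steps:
T(V, F) = 18 (T(V, F) = 9*2 = 18)
p(Y) = 18
f(q) = 2 + q
j(o) = 6 + 2*o (j(o) = 2*(3 + o) = 6 + 2*o)
K = 15 (K = -3*(-6) + (2 - 5) = 18 - 3 = 15)
(K + (3*(-5) + 5))*j(p(0)) = (15 + (3*(-5) + 5))*(6 + 2*18) = (15 + (-15 + 5))*(6 + 36) = (15 - 10)*42 = 5*42 = 210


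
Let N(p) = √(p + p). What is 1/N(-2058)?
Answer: -I*√21/294 ≈ -0.015587*I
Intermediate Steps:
N(p) = √2*√p (N(p) = √(2*p) = √2*√p)
1/N(-2058) = 1/(√2*√(-2058)) = 1/(√2*(7*I*√42)) = 1/(14*I*√21) = -I*√21/294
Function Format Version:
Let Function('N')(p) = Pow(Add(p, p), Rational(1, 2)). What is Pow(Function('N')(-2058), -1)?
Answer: Mul(Rational(-1, 294), I, Pow(21, Rational(1, 2))) ≈ Mul(-0.015587, I)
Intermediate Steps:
Function('N')(p) = Mul(Pow(2, Rational(1, 2)), Pow(p, Rational(1, 2))) (Function('N')(p) = Pow(Mul(2, p), Rational(1, 2)) = Mul(Pow(2, Rational(1, 2)), Pow(p, Rational(1, 2))))
Pow(Function('N')(-2058), -1) = Pow(Mul(Pow(2, Rational(1, 2)), Pow(-2058, Rational(1, 2))), -1) = Pow(Mul(Pow(2, Rational(1, 2)), Mul(7, I, Pow(42, Rational(1, 2)))), -1) = Pow(Mul(14, I, Pow(21, Rational(1, 2))), -1) = Mul(Rational(-1, 294), I, Pow(21, Rational(1, 2)))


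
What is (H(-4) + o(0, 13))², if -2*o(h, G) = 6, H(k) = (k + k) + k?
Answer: 225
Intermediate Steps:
H(k) = 3*k (H(k) = 2*k + k = 3*k)
o(h, G) = -3 (o(h, G) = -½*6 = -3)
(H(-4) + o(0, 13))² = (3*(-4) - 3)² = (-12 - 3)² = (-15)² = 225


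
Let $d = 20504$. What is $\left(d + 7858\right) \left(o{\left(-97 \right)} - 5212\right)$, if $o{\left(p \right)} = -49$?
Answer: $-149212482$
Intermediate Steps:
$\left(d + 7858\right) \left(o{\left(-97 \right)} - 5212\right) = \left(20504 + 7858\right) \left(-49 - 5212\right) = 28362 \left(-5261\right) = -149212482$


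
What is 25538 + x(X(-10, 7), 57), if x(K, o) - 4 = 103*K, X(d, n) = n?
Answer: 26263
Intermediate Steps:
x(K, o) = 4 + 103*K
25538 + x(X(-10, 7), 57) = 25538 + (4 + 103*7) = 25538 + (4 + 721) = 25538 + 725 = 26263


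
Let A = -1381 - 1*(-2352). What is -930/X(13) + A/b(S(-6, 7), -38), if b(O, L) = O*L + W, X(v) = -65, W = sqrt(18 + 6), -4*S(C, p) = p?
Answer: 6630016/228709 - 7768*sqrt(6)/17593 ≈ 27.907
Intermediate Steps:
S(C, p) = -p/4
A = 971 (A = -1381 + 2352 = 971)
W = 2*sqrt(6) (W = sqrt(24) = 2*sqrt(6) ≈ 4.8990)
b(O, L) = 2*sqrt(6) + L*O (b(O, L) = O*L + 2*sqrt(6) = L*O + 2*sqrt(6) = 2*sqrt(6) + L*O)
-930/X(13) + A/b(S(-6, 7), -38) = -930/(-65) + 971/(2*sqrt(6) - (-19)*7/2) = -930*(-1/65) + 971/(2*sqrt(6) - 38*(-7/4)) = 186/13 + 971/(2*sqrt(6) + 133/2) = 186/13 + 971/(133/2 + 2*sqrt(6))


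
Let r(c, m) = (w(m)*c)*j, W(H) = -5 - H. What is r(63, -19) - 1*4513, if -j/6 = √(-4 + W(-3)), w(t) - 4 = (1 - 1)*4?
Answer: -4513 - 1512*I*√6 ≈ -4513.0 - 3703.6*I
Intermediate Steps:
w(t) = 4 (w(t) = 4 + (1 - 1)*4 = 4 + 0*4 = 4 + 0 = 4)
j = -6*I*√6 (j = -6*√(-4 + (-5 - 1*(-3))) = -6*√(-4 + (-5 + 3)) = -6*√(-4 - 2) = -6*I*√6 ≈ -14.697*I)
r(c, m) = -24*I*c*√6 (r(c, m) = (4*c)*(-6*I*√6) = -24*I*c*√6)
r(63, -19) - 1*4513 = -24*I*63*√6 - 1*4513 = -1512*I*√6 - 4513 = -4513 - 1512*I*√6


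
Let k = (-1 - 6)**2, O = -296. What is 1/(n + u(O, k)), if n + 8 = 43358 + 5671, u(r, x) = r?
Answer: 1/48725 ≈ 2.0523e-5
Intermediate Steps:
k = 49 (k = (-7)**2 = 49)
n = 49021 (n = -8 + (43358 + 5671) = -8 + 49029 = 49021)
1/(n + u(O, k)) = 1/(49021 - 296) = 1/48725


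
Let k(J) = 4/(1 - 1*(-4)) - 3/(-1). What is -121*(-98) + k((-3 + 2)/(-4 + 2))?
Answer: 59309/5 ≈ 11862.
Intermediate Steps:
k(J) = 19/5 (k(J) = 4/(1 + 4) - 3*(-1) = 4/5 + 3 = 4*(⅕) + 3 = ⅘ + 3 = 19/5)
-121*(-98) + k((-3 + 2)/(-4 + 2)) = -121*(-98) + 19/5 = 11858 + 19/5 = 59309/5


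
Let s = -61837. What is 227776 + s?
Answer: 165939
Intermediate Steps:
227776 + s = 227776 - 61837 = 165939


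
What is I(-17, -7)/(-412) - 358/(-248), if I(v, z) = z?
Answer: 9327/6386 ≈ 1.4605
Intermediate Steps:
I(-17, -7)/(-412) - 358/(-248) = -7/(-412) - 358/(-248) = -7*(-1/412) - 358*(-1/248) = 7/412 + 179/124 = 9327/6386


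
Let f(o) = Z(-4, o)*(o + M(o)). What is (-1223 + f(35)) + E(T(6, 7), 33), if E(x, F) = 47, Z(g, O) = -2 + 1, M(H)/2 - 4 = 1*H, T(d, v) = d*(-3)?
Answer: -1289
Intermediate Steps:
T(d, v) = -3*d
M(H) = 8 + 2*H (M(H) = 8 + 2*(1*H) = 8 + 2*H)
Z(g, O) = -1
f(o) = -8 - 3*o (f(o) = -(o + (8 + 2*o)) = -(8 + 3*o) = -8 - 3*o)
(-1223 + f(35)) + E(T(6, 7), 33) = (-1223 + (-8 - 3*35)) + 47 = (-1223 + (-8 - 105)) + 47 = (-1223 - 113) + 47 = -1336 + 47 = -1289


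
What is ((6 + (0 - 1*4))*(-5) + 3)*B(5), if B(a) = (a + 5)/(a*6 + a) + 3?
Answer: -23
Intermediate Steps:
B(a) = 3 + (5 + a)/(7*a) (B(a) = (5 + a)/(6*a + a) + 3 = (5 + a)/((7*a)) + 3 = (5 + a)*(1/(7*a)) + 3 = (5 + a)/(7*a) + 3 = 3 + (5 + a)/(7*a))
((6 + (0 - 1*4))*(-5) + 3)*B(5) = ((6 + (0 - 1*4))*(-5) + 3)*((1/7)*(5 + 22*5)/5) = ((6 + (0 - 4))*(-5) + 3)*((1/7)*(1/5)*(5 + 110)) = ((6 - 4)*(-5) + 3)*((1/7)*(1/5)*115) = (2*(-5) + 3)*(23/7) = (-10 + 3)*(23/7) = -7*23/7 = -23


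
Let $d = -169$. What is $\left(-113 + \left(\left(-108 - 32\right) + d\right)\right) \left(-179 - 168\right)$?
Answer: $146434$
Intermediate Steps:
$\left(-113 + \left(\left(-108 - 32\right) + d\right)\right) \left(-179 - 168\right) = \left(-113 - 309\right) \left(-179 - 168\right) = \left(-113 - 309\right) \left(-347\right) = \left(-422\right) \left(-347\right) = 146434$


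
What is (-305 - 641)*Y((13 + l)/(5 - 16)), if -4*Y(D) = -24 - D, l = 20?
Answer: -9933/2 ≈ -4966.5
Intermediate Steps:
Y(D) = 6 + D/4 (Y(D) = -(-24 - D)/4 = 6 + D/4)
(-305 - 641)*Y((13 + l)/(5 - 16)) = (-305 - 641)*(6 + ((13 + 20)/(5 - 16))/4) = -946*(6 + (33/(-11))/4) = -946*(6 + (33*(-1/11))/4) = -946*(6 + (1/4)*(-3)) = -946*(6 - 3/4) = -946*21/4 = -9933/2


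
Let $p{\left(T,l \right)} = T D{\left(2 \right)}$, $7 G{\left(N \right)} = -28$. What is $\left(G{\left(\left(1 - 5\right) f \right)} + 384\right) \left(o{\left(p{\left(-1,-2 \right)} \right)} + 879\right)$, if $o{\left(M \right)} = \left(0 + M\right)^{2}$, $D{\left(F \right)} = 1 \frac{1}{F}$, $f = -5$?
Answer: $334115$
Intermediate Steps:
$G{\left(N \right)} = -4$ ($G{\left(N \right)} = \frac{1}{7} \left(-28\right) = -4$)
$D{\left(F \right)} = \frac{1}{F}$
$p{\left(T,l \right)} = \frac{T}{2}$
$o{\left(M \right)} = M^{2}$
$\left(G{\left(\left(1 - 5\right) f \right)} + 384\right) \left(o{\left(p{\left(-1,-2 \right)} \right)} + 879\right) = \left(-4 + 384\right) \left(\left(\frac{1}{2} \left(-1\right)\right)^{2} + 879\right) = 380 \left(\left(- \frac{1}{2}\right)^{2} + 879\right) = 380 \left(\frac{1}{4} + 879\right) = 380 \cdot \frac{3517}{4} = 334115$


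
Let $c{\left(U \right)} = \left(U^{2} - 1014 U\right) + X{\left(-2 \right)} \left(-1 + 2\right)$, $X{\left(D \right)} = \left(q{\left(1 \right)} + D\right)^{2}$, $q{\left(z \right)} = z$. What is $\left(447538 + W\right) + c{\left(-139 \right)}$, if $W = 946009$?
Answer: $1553815$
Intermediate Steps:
$X{\left(D \right)} = \left(1 + D\right)^{2}$
$c{\left(U \right)} = 1 + U^{2} - 1014 U$ ($c{\left(U \right)} = \left(U^{2} - 1014 U\right) + \left(1 - 2\right)^{2} \left(-1 + 2\right) = \left(U^{2} - 1014 U\right) + \left(-1\right)^{2} \cdot 1 = \left(U^{2} - 1014 U\right) + 1 \cdot 1 = \left(U^{2} - 1014 U\right) + 1 = 1 + U^{2} - 1014 U$)
$\left(447538 + W\right) + c{\left(-139 \right)} = \left(447538 + 946009\right) + \left(1 + \left(-139\right)^{2} - -140946\right) = 1393547 + \left(1 + 19321 + 140946\right) = 1393547 + 160268 = 1553815$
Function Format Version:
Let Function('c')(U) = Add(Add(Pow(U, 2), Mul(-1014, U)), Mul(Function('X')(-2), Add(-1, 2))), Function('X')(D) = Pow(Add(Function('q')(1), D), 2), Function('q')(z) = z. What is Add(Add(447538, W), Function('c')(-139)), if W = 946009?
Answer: 1553815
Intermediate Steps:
Function('X')(D) = Pow(Add(1, D), 2)
Function('c')(U) = Add(1, Pow(U, 2), Mul(-1014, U)) (Function('c')(U) = Add(Add(Pow(U, 2), Mul(-1014, U)), Mul(Pow(Add(1, -2), 2), Add(-1, 2))) = Add(Add(Pow(U, 2), Mul(-1014, U)), Mul(Pow(-1, 2), 1)) = Add(Add(Pow(U, 2), Mul(-1014, U)), Mul(1, 1)) = Add(Add(Pow(U, 2), Mul(-1014, U)), 1) = Add(1, Pow(U, 2), Mul(-1014, U)))
Add(Add(447538, W), Function('c')(-139)) = Add(Add(447538, 946009), Add(1, Pow(-139, 2), Mul(-1014, -139))) = Add(1393547, Add(1, 19321, 140946)) = Add(1393547, 160268) = 1553815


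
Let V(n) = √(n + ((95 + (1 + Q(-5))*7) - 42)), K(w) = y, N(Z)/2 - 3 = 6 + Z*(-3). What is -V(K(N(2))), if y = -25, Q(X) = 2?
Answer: -7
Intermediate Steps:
N(Z) = 18 - 6*Z (N(Z) = 6 + 2*(6 + Z*(-3)) = 6 + 2*(6 - 3*Z) = 6 + (12 - 6*Z) = 18 - 6*Z)
K(w) = -25
V(n) = √(74 + n) (V(n) = √(n + ((95 + (1 + 2)*7) - 42)) = √(n + ((95 + 3*7) - 42)) = √(n + ((95 + 21) - 42)) = √(n + (116 - 42)) = √(n + 74) = √(74 + n))
-V(K(N(2))) = -√(74 - 25) = -√49 = -1*7 = -7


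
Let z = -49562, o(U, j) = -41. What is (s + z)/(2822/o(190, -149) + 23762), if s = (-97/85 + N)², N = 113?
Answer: -5487509413/3509254750 ≈ -1.5637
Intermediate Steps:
s = 90402064/7225 (s = (-97/85 + 113)² = (9508/85)² = 90402064/7225 ≈ 12512.)
(s + z)/(2822/o(190, -149) + 23762) = (90402064/7225 - 49562)/(2822/(-41) + 23762) = -267683386/(7225*(2822*(-1/41) + 23762)) = -267683386/(7225*(-2822/41 + 23762)) = -267683386/(7225*971420/41) = -267683386/7225*41/971420 = -5487509413/3509254750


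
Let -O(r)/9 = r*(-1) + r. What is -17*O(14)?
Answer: 0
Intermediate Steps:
O(r) = 0 (O(r) = -9*(r*(-1) + r) = -9*(-r + r) = -9*0 = 0)
-17*O(14) = -17*0 = 0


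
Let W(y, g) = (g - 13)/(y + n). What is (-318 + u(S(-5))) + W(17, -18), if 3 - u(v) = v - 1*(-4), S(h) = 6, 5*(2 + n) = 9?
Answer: -27455/84 ≈ -326.85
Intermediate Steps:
n = -⅕ (n = -2 + (⅕)*9 = -2 + 9/5 = -⅕ ≈ -0.20000)
W(y, g) = (-13 + g)/(-⅕ + y) (W(y, g) = (g - 13)/(y - ⅕) = (-13 + g)/(-⅕ + y))
u(v) = -1 - v (u(v) = 3 - (v - 1*(-4)) = 3 - (v + 4) = 3 - (4 + v) = 3 + (-4 - v) = -1 - v)
(-318 + u(S(-5))) + W(17, -18) = (-318 + (-1 - 1*6)) + 5*(-13 - 18)/(-1 + 5*17) = (-318 + (-1 - 6)) + 5*(-31)/(-1 + 85) = (-318 - 7) + 5*(-31)/84 = -325 + 5*(1/84)*(-31) = -325 - 155/84 = -27455/84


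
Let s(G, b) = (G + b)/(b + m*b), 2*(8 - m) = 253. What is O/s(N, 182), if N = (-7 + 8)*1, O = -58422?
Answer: 416451490/61 ≈ 6.8271e+6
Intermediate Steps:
m = -237/2 (m = 8 - ½*253 = 8 - 253/2 = -237/2 ≈ -118.50)
N = 1 (N = 1*1 = 1)
s(G, b) = -2*(G + b)/(235*b) (s(G, b) = (G + b)/(b - 237*b/2) = (G + b)/((-235*b/2)) = (G + b)*(-2/(235*b)) = -2*(G + b)/(235*b))
O/s(N, 182) = -58422*21385/(-1*1 - 1*182) = -58422*21385/(-1 - 182) = -58422/((2/235)*(1/182)*(-183)) = -58422/(-183/21385) = -58422*(-21385/183) = 416451490/61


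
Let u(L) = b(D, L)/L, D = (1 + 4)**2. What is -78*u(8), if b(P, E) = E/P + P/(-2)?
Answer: 23751/200 ≈ 118.76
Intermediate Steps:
D = 25 (D = 5**2 = 25)
b(P, E) = -P/2 + E/P (b(P, E) = E/P + P*(-1/2) = E/P - P/2 = -P/2 + E/P)
u(L) = (-25/2 + L/25)/L (u(L) = (-1/2*25 + L/25)/L = (-25/2 + L*(1/25))/L = (-25/2 + L/25)/L)
-78*u(8) = -39*(-625 + 2*8)/(25*8) = -39*(-625 + 16)/(25*8) = -39*(-609)/(25*8) = -78*(-609/400) = 23751/200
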